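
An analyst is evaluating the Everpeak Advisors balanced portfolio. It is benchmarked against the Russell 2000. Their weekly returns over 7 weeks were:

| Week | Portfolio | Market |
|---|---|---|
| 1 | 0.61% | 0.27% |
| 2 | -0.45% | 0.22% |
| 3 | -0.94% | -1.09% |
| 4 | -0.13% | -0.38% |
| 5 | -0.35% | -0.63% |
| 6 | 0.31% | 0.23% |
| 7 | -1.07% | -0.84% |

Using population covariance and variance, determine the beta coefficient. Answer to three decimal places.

r̄p = -0.2886%,  r̄m = -0.3171%
Cov = Σ(rp − r̄p)(rm − r̄m) / 7 = 0.2414
Var(rm) = Σ(rm − r̄m)² / 7 = 0.2722
β = Cov / Var = 0.2414 / 0.2722 = 0.8868

0.887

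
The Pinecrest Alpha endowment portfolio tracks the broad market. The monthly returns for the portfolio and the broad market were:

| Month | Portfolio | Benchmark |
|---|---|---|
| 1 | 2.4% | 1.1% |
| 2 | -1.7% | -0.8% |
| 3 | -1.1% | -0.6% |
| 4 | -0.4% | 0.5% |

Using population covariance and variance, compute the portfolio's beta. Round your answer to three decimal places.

r̄p = -0.2000%,  r̄m = 0.0500%
Cov = Σ(rp − r̄p)(rm − r̄m) / 4 = 1.1250
Var(rm) = Σ(rm − r̄m)² / 4 = 0.6125
β = Cov / Var = 1.1250 / 0.6125 = 1.8367

1.837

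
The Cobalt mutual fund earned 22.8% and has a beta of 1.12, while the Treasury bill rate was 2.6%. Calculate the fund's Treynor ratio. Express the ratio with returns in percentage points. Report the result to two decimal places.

Treynor = (Rp − Rf) / β = (22.8% − 2.6%) / 1.12 = 20.20 / 1.12 = 18.0357

18.04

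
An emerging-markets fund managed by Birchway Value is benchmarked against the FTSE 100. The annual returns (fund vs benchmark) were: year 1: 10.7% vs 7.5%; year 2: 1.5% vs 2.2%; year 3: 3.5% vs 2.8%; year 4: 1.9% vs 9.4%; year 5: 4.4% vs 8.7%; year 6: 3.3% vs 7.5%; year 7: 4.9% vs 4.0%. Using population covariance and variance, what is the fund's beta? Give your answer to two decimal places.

0.23

r̄p = 4.3143%,  r̄m = 6.0143%
Cov = Σ(rp − r̄p)(rm − r̄m) / 7 = 1.7441
Var(rm) = Σ(rm − r̄m)² / 7 = 7.4327
β = Cov / Var = 1.7441 / 7.4327 = 0.2347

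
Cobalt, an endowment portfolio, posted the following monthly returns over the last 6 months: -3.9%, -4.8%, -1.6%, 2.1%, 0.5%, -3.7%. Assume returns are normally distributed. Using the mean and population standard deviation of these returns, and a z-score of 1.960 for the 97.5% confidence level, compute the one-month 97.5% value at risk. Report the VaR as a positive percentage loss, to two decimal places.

μ = (-3.9 − 4.8 − 1.6 + 2.1 + 0.5 − 3.7) / 6 = -11.40 / 6 = -1.9000%
Σ(r − μ)² = 37.5000; population σ = √(37.5000/6) = 2.5000%
VaR = −(μ − z·σ) = −(-1.9000 − 1.960 × 2.5000) = −(-6.8000) = 6.8000%

6.80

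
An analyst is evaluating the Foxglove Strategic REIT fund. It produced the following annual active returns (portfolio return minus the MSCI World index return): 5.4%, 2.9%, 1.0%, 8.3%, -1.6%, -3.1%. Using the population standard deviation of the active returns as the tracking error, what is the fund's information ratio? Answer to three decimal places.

r̄ = (5.4 + 2.9 + 1 + 8.3 − 1.6 − 3.1) / 6 = 12.90 / 6 = 2.1500%
Σ(r − r̄)² = (5.4 − 2.1500)² + (2.9 − 2.1500)² + … = 91.8950
σ = √[91.8950 / 6] = 3.9135%
IR = r̄ / tracking error = 2.1500 / 3.9135 = 0.5494

0.549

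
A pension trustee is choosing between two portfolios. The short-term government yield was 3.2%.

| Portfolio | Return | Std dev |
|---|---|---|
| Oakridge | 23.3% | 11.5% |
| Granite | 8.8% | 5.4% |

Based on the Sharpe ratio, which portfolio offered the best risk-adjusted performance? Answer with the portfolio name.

Oakridge: Sharpe ratio = (23.3% − 3.2%) / 11.5% = 1.748
Granite: Sharpe ratio = (8.8% − 3.2%) / 5.4% = 1.037
Highest: Oakridge (1.748).

Oakridge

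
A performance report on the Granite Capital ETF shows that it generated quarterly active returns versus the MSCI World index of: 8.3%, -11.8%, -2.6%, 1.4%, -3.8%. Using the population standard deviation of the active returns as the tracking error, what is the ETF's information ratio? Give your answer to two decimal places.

μ = (8.3 − 11.8 − 2.6 + 1.4 − 3.8) / 5 = -8.50 / 5 = -1.7000%
Σ(r − μ)² = (8.3 − (-1.7000))² + (-11.8 − (-1.7000))² + … = 216.8400
σ = √[216.8400 / 5] = 6.5854%
IR = μ / tracking error = -1.7000 / 6.5854 = -0.2581

-0.26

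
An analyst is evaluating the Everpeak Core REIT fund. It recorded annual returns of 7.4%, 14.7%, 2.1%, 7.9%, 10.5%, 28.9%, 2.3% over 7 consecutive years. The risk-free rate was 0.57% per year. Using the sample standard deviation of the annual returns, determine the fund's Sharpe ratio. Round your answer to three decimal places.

1.081

r̄ = (7.4 + 14.7 + 2.1 + 7.9 + 10.5 + 28.9 + 2.3) / 7 = 73.80 / 7 = 10.5429%
Σ(r − r̄)² = (7.4 − 10.5429)² + (14.7 − 10.5429)² + (2.1 − 10.5429)² + … = 510.3571
sample σ = √(510.3571 / 6) = √85.0595 = 9.2228%
Sharpe = (r̄ − rf) / σ = (10.5429 − 0.57) / 9.2228 = 9.9729 / 9.2228 = 1.0813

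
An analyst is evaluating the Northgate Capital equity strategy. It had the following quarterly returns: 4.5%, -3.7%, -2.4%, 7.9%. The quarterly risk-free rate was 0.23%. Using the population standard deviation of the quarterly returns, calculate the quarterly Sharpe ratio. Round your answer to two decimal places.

0.28

r̄ = (4.5 − 3.7 − 2.4 + 7.9) / 4 = 6.30 / 4 = 1.5750%
Σ(r − r̄)² = (4.5 − 1.5750)² + (-3.7 − 1.5750)² + (-2.4 − 1.5750)² + … = 92.1875
σ = √[92.1875 / 4] = 4.8007%
Sharpe = (r̄ − rf) / σ = (1.5750 − 0.23) / 4.8007 = 1.3450 / 4.8007 = 0.2802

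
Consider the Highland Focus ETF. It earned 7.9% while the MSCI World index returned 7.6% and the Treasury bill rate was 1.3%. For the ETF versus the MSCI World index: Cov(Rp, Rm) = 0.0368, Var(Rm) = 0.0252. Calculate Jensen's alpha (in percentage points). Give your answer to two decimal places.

-2.60

β = Cov / Var = 0.0368 / 0.0252 = 1.4603
E[R] = Rf + β(Rm − Rf) = 1.3% + 1.4603 × (7.6% − 1.3%) = 10.4999%
α = Rp − E[R] = 7.9% − 10.4999% = -2.5999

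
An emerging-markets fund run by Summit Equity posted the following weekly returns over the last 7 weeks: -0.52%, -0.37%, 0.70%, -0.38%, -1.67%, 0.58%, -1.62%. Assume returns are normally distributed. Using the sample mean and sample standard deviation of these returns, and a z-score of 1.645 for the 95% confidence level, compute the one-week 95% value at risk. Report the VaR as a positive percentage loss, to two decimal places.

2.01

Mean return r̄ = -3.280 / 7 = -0.4686%
Sample σ = √[Σ(r − r̄)² / 6] = √[5.2545 / 6] = √0.8758 = 0.9358%
VaR = −(r̄ − z·σ) = −(-0.4686 − 1.645 × 0.9358) = −(-2.0080) = 2.0080%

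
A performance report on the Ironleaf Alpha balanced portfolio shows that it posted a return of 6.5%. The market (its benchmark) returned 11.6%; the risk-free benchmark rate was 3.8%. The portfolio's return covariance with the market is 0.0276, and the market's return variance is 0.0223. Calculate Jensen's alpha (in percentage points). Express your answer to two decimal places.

-6.95

β = Cov / Var = 0.0276 / 0.0223 = 1.2377
E[R] = Rf + β(Rm − Rf) = 3.8% + 1.2377 × (11.6% − 3.8%) = 13.4541%
α = Rp − E[R] = 6.5% − 13.4541% = -6.9541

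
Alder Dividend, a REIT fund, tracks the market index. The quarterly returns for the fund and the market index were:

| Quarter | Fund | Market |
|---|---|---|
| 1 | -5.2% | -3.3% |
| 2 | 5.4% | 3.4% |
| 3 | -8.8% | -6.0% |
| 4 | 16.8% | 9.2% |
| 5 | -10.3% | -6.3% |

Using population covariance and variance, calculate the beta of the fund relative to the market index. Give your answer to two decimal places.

1.69

r̄p = -0.4200%,  r̄m = -0.6000%
Cov = Σ(rp − r̄p)(rm − r̄m) / 5 = 61.3020
Var(rm) = Σ(rm − r̄m)² / 5 = 36.1960
β = Cov / Var = 61.3020 / 36.1960 = 1.6936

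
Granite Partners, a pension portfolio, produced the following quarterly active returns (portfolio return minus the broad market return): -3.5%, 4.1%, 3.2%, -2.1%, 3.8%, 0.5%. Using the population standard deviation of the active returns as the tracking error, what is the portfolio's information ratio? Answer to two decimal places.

0.34

μ = (-3.5 + 4.1 + 3.2 − 2.1 + 3.8 + 0.5) / 6 = 6.00 / 6 = 1.0000%
Population std dev = √[52.4000 / 6] = 2.9552%
IR = μ / tracking error = 1.0000 / 2.9552 = 0.3384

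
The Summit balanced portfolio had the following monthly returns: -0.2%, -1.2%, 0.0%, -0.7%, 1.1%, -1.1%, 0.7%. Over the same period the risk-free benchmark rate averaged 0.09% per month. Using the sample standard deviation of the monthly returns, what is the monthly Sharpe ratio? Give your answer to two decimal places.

-0.33

r̄ = (-0.2 − 1.2 + 0 − 0.7 + 1.1 − 1.1 + 0.7) / 7 = -0.2000%
Σ(r − r̄)² = 4.6000; sample σ = √(4.6000/6) = 0.8756%
Sharpe = (r̄ − rf) / σ = (-0.2000 − 0.09) / 0.8756 = -0.2900 / 0.8756 = -0.3312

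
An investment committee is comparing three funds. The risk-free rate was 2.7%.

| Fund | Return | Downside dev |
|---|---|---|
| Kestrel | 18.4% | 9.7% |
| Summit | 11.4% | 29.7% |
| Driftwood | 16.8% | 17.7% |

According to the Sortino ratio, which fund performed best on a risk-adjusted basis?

Kestrel: Sortino ratio = (18.4% − 2.7%) / 9.7% = 1.619
Summit: Sortino ratio = (11.4% − 2.7%) / 29.7% = 0.293
Driftwood: Sortino ratio = (16.8% − 2.7%) / 17.7% = 0.797
Highest: Kestrel (1.619).

Kestrel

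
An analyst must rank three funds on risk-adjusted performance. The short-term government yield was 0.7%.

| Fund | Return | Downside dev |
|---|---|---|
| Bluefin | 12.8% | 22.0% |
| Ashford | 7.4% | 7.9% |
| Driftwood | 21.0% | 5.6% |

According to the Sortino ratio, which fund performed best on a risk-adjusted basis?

Driftwood

Bluefin: Sortino ratio = (12.8% − 0.7%) / 22.0% = 0.550
Ashford: Sortino ratio = (7.4% − 0.7%) / 7.9% = 0.848
Driftwood: Sortino ratio = (21.0% − 0.7%) / 5.6% = 3.625
Highest: Driftwood (3.625).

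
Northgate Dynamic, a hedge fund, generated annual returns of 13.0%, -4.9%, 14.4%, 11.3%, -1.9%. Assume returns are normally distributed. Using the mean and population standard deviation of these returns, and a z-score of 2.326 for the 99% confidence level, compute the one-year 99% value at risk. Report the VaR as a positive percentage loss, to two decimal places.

r̄ = (13 − 4.9 + 14.4 + 11.3 − 1.9) / 5 = 31.90 / 5 = 6.3800%
Σ(r − r̄)² = 328.1480; population σ = √(328.1480/5) = 8.1012%
VaR = −(r̄ − z·σ) = −(6.3800 − 2.326 × 8.1012) = −(-12.4634) = 12.4634%

12.46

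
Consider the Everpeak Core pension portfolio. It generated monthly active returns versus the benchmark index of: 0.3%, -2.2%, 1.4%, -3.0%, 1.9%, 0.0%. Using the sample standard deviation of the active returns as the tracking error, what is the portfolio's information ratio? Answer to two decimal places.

Mean return μ = -1.60 / 6 = -0.2667%
Σ(r − μ)² = (0.3 − (-0.2667))² + (-2.2 − (-0.2667))² + … = 19.0733
σ = √[19.0733 / 5] = 1.9531%
IR = μ / tracking error = -0.2667 / 1.9531 = -0.1366

-0.14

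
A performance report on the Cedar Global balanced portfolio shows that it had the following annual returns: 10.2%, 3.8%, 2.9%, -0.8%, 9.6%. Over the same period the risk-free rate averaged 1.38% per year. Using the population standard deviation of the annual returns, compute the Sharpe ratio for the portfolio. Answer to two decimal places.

0.90

Mean return r̄ = 25.70 / 5 = 5.1400%
Population σ = √[Σ(r − r̄)² / 5] = √[87.5920 / 5] = √17.5184 = 4.1855%
Sharpe = (r̄ − rf) / σ = (5.1400 − 1.38) / 4.1855 = 3.7600 / 4.1855 = 0.8983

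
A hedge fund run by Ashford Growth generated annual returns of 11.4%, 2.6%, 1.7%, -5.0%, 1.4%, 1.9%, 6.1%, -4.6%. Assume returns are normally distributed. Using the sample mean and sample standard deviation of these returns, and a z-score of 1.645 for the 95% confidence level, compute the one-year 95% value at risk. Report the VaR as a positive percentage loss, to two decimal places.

r̄ = (11.4 + 2.6 + 1.7 − 5 + 1.4 + 1.9 + 6.1 − 4.6) / 8 = 15.50 / 8 = 1.9375%
Σ(r − r̄)² = 198.5188; sample σ = √(198.5188/7) = 5.3254%
VaR = −(r̄ − z·σ) = −(1.9375 − 1.645 × 5.3254) = −(-6.8228) = 6.8228%

6.82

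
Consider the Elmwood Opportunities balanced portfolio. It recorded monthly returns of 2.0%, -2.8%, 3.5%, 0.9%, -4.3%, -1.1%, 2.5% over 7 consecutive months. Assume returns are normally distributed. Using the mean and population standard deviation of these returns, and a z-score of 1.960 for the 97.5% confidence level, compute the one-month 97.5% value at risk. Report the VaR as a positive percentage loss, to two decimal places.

r̄ = (2 − 2.8 + 3.5 + 0.9 − 4.3 − 1.1 + 2.5) / 7 = 0.1000%
Population std dev = √[50.7800 / 7] = 2.6934%
VaR = −(r̄ − z·σ) = −(0.1000 − 1.960 × 2.6934) = −(-5.1791) = 5.1791%

5.18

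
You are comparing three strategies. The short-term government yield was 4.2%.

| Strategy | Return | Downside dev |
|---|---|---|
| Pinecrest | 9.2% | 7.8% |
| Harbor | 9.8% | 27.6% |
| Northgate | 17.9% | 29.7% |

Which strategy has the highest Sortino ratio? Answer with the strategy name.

Pinecrest

Pinecrest: Sortino ratio = (9.2% − 4.2%) / 7.8% = 0.641
Harbor: Sortino ratio = (9.8% − 4.2%) / 27.6% = 0.203
Northgate: Sortino ratio = (17.9% − 4.2%) / 29.7% = 0.461
Highest: Pinecrest (0.641).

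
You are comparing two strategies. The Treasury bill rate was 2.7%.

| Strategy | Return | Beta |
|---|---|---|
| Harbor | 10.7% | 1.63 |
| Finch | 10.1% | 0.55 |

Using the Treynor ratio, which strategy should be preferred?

Harbor: Treynor = (10.7% − 2.7%) / 1.63 = 4.908
Finch: Treynor = (10.1% − 2.7%) / 0.55 = 13.455
Highest: Finch (13.455).

Finch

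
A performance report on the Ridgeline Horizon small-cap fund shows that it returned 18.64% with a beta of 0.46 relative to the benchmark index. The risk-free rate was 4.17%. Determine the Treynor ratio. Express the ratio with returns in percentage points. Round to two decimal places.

31.46

Treynor = (Rp − Rf) / β = (18.64% − 4.17%) / 0.46 = 14.47 / 0.46 = 31.4565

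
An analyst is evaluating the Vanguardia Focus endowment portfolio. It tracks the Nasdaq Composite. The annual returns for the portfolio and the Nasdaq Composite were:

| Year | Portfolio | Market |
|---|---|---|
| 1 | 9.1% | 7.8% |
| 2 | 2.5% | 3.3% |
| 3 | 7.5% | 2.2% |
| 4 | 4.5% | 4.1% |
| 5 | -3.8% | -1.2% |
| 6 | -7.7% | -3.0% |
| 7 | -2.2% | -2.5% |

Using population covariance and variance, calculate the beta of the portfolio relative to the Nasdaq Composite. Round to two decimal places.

1.41

r̄p = 1.4143%,  r̄m = 1.5286%
Cov = Σ(rp − r̄p)(rm − r̄m) / 7 = 18.8867
Var(rm) = Σ(rm − r̄m)² / 7 = 13.3878
β = Cov / Var = 18.8867 / 13.3878 = 1.4107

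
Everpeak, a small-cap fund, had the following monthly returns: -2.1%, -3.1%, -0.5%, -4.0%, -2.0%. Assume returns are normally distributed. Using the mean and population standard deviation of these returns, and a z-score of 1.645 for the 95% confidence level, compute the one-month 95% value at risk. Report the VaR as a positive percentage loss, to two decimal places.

r̄ = (-2.1 − 3.1 − 0.5 − 4 − 2) / 5 = -11.70 / 5 = -2.3400%
Σ(r − r̄)² = (-2.1 − (-2.3400))² + (-3.1 − (-2.3400))² + (-0.5 − (-2.3400))² + … = 6.8920
σ = √[6.8920 / 5] = 1.1741%
VaR = −(r̄ − z·σ) = −(-2.3400 − 1.645 × 1.1741) = −(-4.2714) = 4.2714%

4.27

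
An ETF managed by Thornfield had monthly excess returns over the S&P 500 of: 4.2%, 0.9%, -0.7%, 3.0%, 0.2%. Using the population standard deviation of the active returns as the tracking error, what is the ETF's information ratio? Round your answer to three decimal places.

Mean return r̄ = 7.60 / 5 = 1.5200%
Σ(r − r̄)² = (4.2 − 1.5200)² + (0.9 − 1.5200)² + (-0.7 − 1.5200)² + … = 16.4280
σ = √[16.4280 / 5] = 1.8126%
IR = r̄ / tracking error = 1.5200 / 1.8126 = 0.8386

0.839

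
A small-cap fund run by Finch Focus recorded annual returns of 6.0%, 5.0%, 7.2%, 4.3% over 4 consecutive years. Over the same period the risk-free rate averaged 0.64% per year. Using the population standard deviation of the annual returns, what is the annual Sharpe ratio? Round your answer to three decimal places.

Mean return r̄ = 22.50 / 4 = 5.6250%
Σ(r − r̄)² = (6 − 5.6250)² + (5 − 5.6250)² + … = 4.7675
population σ = √(4.7675 / 4) = √1.1919 = 1.0917%
Sharpe = (r̄ − rf) / σ = (5.6250 − 0.64) / 1.0917 = 4.9850 / 1.0917 = 4.5663

4.566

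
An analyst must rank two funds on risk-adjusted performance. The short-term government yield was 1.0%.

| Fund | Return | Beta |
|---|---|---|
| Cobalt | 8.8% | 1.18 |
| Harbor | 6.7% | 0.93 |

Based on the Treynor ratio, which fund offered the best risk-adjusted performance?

Cobalt

Cobalt: Treynor = (8.8% − 1.0%) / 1.18 = 6.610
Harbor: Treynor = (6.7% − 1.0%) / 0.93 = 6.129
Highest: Cobalt (6.610).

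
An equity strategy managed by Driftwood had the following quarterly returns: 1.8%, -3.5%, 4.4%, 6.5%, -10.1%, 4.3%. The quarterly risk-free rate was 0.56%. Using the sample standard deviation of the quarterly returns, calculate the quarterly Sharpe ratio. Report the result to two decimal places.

0.00

r̄ = (1.8 − 3.5 + 4.4 + 6.5 − 10.1 + 4.3) / 6 = 0.5667%
Σ(r − r̄)² = (1.8 − 0.5667)² + (-3.5 − 0.5667)² + (4.4 − 0.5667)² + … = 195.6733
sample σ = √(195.6733 / 5) = √39.1347 = 6.2558%
Sharpe = (r̄ − rf) / σ = (0.5667 − 0.56) / 6.2558 = 0.0067 / 6.2558 = 0.0011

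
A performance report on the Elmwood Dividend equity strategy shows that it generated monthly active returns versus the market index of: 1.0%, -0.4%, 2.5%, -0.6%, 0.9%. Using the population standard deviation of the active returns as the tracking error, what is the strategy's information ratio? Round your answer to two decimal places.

μ = (1 − 0.4 + 2.5 − 0.6 + 0.9) / 5 = 3.40 / 5 = 0.6800%
Σ(r − μ)² = (1 − 0.6800)² + (-0.4 − 0.6800)² + (2.5 − 0.6800)² + … = 6.2680
σ = √[6.2680 / 5] = 1.1196%
IR = μ / tracking error = 0.6800 / 1.1196 = 0.6074

0.61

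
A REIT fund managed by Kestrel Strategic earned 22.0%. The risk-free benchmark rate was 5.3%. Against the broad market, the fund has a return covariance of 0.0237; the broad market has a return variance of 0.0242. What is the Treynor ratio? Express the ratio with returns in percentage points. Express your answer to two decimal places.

17.05

β = Cov / Var = 0.0237 / 0.0242 = 0.9793
Treynor = (Rp − Rf) / β = (22.0% − 5.3%) / 0.9793 = 16.70 / 0.9793 = 17.0530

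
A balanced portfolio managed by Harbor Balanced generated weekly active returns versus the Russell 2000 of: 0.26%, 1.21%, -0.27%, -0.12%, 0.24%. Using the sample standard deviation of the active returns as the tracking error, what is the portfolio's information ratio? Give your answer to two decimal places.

0.46

Mean return μ = 1.320 / 5 = 0.2640%
Σ(r − μ)² = (0.26 − 0.2640)² + (1.21 − 0.2640)² + (-0.27 − 0.2640)² + … = 1.3281
sample σ = √(1.3281 / 4) = √0.3320 = 0.5762%
IR = μ / tracking error = 0.2640 / 0.5762 = 0.4582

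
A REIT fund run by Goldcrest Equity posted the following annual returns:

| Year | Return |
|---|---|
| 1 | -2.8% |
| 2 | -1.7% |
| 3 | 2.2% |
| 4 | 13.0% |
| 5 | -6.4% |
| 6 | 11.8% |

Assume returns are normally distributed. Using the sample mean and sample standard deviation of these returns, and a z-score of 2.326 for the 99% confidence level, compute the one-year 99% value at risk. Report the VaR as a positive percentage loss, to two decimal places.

r̄ = (-2.8 − 1.7 + 2.2 + 13 − 6.4 + 11.8) / 6 = 2.6833%
Sample std dev = √[321.5683 / 5] = 8.0196%
VaR = −(r̄ − z·σ) = −(2.6833 − 2.326 × 8.0196) = −(-15.9703) = 15.9703%

15.97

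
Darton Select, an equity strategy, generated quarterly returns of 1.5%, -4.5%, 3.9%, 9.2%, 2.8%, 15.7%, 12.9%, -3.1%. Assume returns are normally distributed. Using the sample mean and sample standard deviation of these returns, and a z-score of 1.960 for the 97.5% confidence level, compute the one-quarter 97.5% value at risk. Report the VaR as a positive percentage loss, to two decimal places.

9.42

r̄ = (1.5 − 4.5 + 3.9 + 9.2 + 2.8 + 15.7 + 12.9 − 3.1) / 8 = 4.8000%
Σ(r − r̄)² = 368.3800; sample σ = √(368.3800/7) = 7.2544%
VaR = −(r̄ − z·σ) = −(4.8000 − 1.960 × 7.2544) = −(-9.4186) = 9.4186%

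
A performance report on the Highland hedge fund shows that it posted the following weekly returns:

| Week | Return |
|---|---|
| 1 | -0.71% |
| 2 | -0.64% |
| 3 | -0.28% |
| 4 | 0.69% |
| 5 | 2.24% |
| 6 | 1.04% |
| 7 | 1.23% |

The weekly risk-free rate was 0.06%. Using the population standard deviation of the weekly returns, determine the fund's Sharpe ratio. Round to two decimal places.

0.44

r̄ = (-0.71 − 0.64 − 0.28 + 0.69 + 2.24 + 1.04 + 1.23) / 7 = 3.570 / 7 = 0.5100%
Σ(r − r̄)² = (-0.71 − 0.5100)² + (-0.64 − 0.5100)² + … = 7.2596
population σ = √(7.2596 / 7) = √1.0371 = 1.0184%
Sharpe = (r̄ − rf) / σ = (0.5100 − 0.06) / 1.0184 = 0.4500 / 1.0184 = 0.4419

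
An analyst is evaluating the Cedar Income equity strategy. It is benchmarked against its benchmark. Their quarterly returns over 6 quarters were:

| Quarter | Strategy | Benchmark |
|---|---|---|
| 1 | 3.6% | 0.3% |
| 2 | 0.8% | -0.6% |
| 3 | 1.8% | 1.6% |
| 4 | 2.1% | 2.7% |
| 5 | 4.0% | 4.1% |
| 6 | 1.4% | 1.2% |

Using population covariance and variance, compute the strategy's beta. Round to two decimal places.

0.42

r̄p = 2.2833%,  r̄m = 1.5500%
Cov = Σ(rp − r̄p)(rm − r̄m) / 6 = 0.9992
Var(rm) = Σ(rm − r̄m)² / 6 = 2.3558
β = Cov / Var = 0.9992 / 2.3558 = 0.4241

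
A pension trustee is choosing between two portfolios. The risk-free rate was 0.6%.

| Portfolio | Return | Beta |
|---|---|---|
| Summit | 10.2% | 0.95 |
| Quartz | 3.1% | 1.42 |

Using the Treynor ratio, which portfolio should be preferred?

Summit

Summit: Treynor = (10.2% − 0.6%) / 0.95 = 10.105
Quartz: Treynor = (3.1% − 0.6%) / 1.42 = 1.761
Highest: Summit (10.105).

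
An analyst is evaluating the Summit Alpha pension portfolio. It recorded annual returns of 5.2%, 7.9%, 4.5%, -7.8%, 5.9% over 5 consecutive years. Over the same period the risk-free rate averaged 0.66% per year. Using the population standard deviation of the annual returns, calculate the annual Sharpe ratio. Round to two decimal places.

r̄ = (5.2 + 7.9 + 4.5 − 7.8 + 5.9) / 5 = 15.70 / 5 = 3.1400%
Σ(r − r̄)² = (5.2 − 3.1400)² + (7.9 − 3.1400)² + (4.5 − 3.1400)² + … = 156.0520
σ = √[156.0520 / 5] = 5.5866%
Sharpe = (r̄ − rf) / σ = (3.1400 − 0.66) / 5.5866 = 2.4800 / 5.5866 = 0.4439

0.44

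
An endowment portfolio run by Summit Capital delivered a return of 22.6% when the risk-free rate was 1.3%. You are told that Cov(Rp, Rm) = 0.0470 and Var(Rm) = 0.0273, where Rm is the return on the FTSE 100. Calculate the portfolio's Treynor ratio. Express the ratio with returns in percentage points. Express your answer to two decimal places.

12.37

β = Cov / Var = 0.0470 / 0.0273 = 1.7216
Treynor = (Rp − Rf) / β = (22.6% − 1.3%) / 1.7216 = 21.30 / 1.7216 = 12.3722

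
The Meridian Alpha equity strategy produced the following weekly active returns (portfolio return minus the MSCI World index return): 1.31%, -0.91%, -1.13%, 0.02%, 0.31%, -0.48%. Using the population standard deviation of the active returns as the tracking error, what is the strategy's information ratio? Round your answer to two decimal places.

μ = (1.31 − 0.91 − 1.13 + 0.02 + 0.31 − 0.48) / 6 = -0.880 / 6 = -0.1467%
Σ(r − μ)² = (1.31 − (-0.1467))² + (-0.91 − (-0.1467))² + … = 4.0189
σ = √[4.0189 / 6] = 0.8184%
IR = μ / tracking error = -0.1467 / 0.8184 = -0.1793

-0.18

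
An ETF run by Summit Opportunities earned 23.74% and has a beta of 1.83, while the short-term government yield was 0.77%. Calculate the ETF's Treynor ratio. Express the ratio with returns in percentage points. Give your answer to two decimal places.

Treynor = (Rp − Rf) / β = (23.74% − 0.77%) / 1.83 = 22.97 / 1.83 = 12.5519

12.55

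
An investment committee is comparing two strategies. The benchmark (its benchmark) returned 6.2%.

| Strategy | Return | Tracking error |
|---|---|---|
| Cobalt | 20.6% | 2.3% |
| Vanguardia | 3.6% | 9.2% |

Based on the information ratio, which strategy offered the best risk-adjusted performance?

Cobalt

Cobalt: IR = (20.6% − 6.2%) / 2.3% = 6.261
Vanguardia: IR = (3.6% − 6.2%) / 9.2% = -0.283
Highest: Cobalt (6.261).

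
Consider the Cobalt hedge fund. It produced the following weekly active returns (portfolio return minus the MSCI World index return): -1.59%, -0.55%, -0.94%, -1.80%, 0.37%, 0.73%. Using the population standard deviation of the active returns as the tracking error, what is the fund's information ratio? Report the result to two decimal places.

-0.67

r̄ = (-1.59 − 0.55 − 0.94 − 1.8 + 0.37 + 0.73) / 6 = -0.6300%
Σ(r − r̄)² = (-1.59 − (-0.6300))² + (-0.55 − (-0.6300))² + (-0.94 − (-0.6300))² + … = 5.2426
σ = √[5.2426 / 6] = 0.9348%
IR = r̄ / tracking error = -0.6300 / 0.9348 = -0.6739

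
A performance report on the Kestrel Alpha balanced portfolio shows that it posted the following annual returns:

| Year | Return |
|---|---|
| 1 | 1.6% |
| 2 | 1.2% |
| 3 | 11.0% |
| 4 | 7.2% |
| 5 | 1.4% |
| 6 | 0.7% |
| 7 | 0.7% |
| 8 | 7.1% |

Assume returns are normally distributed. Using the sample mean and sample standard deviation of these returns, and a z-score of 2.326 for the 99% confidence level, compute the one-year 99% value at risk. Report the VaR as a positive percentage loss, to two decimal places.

5.39

μ = (1.6 + 1.2 + 11 + 7.2 + 1.4 + 0.7 + 0.7 + 7.1) / 8 = 30.90 / 8 = 3.8625%
Σ(r − μ)² = 110.8388; sample σ = √(110.8388/7) = 3.9792%
VaR = −(μ − z·σ) = −(3.8625 − 2.326 × 3.9792) = −(-5.3931) = 5.3931%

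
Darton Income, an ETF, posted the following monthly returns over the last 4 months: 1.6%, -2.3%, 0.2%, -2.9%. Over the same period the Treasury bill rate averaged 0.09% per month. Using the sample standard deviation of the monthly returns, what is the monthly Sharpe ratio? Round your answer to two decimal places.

r̄ = (1.6 − 2.3 + 0.2 − 2.9) / 4 = -3.40 / 4 = -0.8500%
Σ(r − r̄)² = (1.6 − (-0.8500))² + (-2.3 − (-0.8500))² + (0.2 − (-0.8500))² + … = 13.4100
sample σ = √(13.4100 / 3) = √4.4700 = 2.1142%
Sharpe = (r̄ − rf) / σ = (-0.8500 − 0.09) / 2.1142 = -0.9400 / 2.1142 = -0.4446

-0.44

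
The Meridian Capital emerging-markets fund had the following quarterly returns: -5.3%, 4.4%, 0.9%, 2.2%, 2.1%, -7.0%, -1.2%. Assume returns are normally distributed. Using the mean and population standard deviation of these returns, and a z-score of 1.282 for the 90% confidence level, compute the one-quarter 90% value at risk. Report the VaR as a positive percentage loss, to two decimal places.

Mean return r̄ = -3.90 / 7 = -0.5571%
Σ(r − r̄)² = (-5.3 − (-0.5571))² + (4.4 − (-0.5571))² + … = 105.7771
population σ = √(105.7771 / 7) = √15.1110 = 3.8873%
VaR = −(r̄ − z·σ) = −(-0.5571 − 1.282 × 3.8873) = −(-5.5406) = 5.5406%

5.54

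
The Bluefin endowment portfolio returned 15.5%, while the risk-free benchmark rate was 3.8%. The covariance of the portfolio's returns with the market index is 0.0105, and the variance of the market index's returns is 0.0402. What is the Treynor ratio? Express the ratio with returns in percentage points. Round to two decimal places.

β = Cov / Var = 0.0105 / 0.0402 = 0.2612
Treynor = (Rp − Rf) / β = (15.5% − 3.8%) / 0.2612 = 11.70 / 0.2612 = 44.7933

44.79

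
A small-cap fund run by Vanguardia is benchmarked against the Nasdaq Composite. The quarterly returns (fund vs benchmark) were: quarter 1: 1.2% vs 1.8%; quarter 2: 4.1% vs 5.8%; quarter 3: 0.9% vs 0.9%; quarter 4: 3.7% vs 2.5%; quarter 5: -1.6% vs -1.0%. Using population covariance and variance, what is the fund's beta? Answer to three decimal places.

0.842

r̄p = 1.6600%,  r̄m = 2.0000%
Cov = Σ(rp − r̄p)(rm − r̄m) / 5 = 4.2000
Var(rm) = Σ(rm − r̄m)² / 5 = 4.9880
β = Cov / Var = 4.2000 / 4.9880 = 0.8420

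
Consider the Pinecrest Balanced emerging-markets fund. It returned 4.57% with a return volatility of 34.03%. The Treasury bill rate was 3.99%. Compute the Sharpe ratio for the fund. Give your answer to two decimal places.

Sharpe = (Rp − Rf) / σp = (4.57% − 3.99%) / 34.03% = 0.58% / 34.03% = 0.0170

0.02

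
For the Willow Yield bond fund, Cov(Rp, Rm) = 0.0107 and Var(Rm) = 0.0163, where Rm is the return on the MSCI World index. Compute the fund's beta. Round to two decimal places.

β = Cov(Rp, Rm) / Var(Rm) = 0.0107 / 0.0163 = 0.6564

0.66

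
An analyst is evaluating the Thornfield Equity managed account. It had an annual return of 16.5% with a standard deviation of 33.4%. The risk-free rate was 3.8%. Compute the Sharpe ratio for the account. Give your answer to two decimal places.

Sharpe = (Rp − Rf) / σp = (16.5% − 3.8%) / 33.4% = 12.70% / 33.4% = 0.3802

0.38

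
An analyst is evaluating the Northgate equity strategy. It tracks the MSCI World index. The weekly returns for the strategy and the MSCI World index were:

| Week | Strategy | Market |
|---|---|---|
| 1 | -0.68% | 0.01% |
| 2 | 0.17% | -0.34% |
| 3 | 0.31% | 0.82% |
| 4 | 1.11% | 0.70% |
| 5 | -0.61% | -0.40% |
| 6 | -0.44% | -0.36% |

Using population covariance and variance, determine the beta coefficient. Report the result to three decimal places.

r̄p = -0.0233%,  r̄m = 0.0717%
Cov = Σ(rp − r̄p)(rm − r̄m) / 6 = 0.2298
Var(rm) = Σ(rm − r̄m)² / 6 = 0.2561
β = Cov / Var = 0.2298 / 0.2561 = 0.8973

0.897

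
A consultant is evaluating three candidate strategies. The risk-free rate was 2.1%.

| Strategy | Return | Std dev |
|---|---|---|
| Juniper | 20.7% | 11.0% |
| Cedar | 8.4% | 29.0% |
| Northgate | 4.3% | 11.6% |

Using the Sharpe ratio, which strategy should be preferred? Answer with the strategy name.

Juniper: Sharpe ratio = (20.7% − 2.1%) / 11.0% = 1.691
Cedar: Sharpe ratio = (8.4% − 2.1%) / 29.0% = 0.217
Northgate: Sharpe ratio = (4.3% − 2.1%) / 11.6% = 0.190
Highest: Juniper (1.691).

Juniper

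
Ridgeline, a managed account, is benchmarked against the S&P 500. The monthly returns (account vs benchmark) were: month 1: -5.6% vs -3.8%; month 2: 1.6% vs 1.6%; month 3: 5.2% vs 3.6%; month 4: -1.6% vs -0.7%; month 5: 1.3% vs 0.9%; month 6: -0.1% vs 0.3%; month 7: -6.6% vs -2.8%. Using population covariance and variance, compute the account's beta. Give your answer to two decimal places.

1.60

r̄p = -0.8286%,  r̄m = -0.1286%
Cov = Σ(rp − r̄p)(rm − r̄m) / 7 = 8.9363
Var(rm) = Σ(rm − r̄m)² / 7 = 5.5820
β = Cov / Var = 8.9363 / 5.5820 = 1.6009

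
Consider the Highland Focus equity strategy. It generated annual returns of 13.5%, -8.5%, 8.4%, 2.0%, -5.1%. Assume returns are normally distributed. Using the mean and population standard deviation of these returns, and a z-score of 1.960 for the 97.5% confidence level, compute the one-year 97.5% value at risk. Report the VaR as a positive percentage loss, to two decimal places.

13.96

Mean return μ = 10.30 / 5 = 2.0600%
Population σ = √[Σ(r − μ)² / 5] = √[333.8520 / 5] = √66.7704 = 8.1713%
VaR = −(μ − z·σ) = −(2.0600 − 1.960 × 8.1713) = −(-13.9557) = 13.9557%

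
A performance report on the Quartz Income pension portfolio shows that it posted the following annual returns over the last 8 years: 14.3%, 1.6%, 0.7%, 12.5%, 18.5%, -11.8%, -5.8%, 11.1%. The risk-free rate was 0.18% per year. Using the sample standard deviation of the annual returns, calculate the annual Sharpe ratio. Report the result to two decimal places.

Mean return r̄ = 41.10 / 8 = 5.1375%
Σ(r − r̄)² = 790.9788; sample σ = √(790.9788/7) = 10.6300%
Sharpe = (r̄ − rf) / σ = (5.1375 − 0.18) / 10.6300 = 4.9575 / 10.6300 = 0.4664

0.47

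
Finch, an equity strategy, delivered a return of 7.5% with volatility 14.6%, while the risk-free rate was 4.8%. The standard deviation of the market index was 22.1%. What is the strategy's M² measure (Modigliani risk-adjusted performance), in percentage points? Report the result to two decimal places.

Sharpe = (Rp − Rf) / σp = (7.5% − 4.8%) / 14.6% = 0.1849
M² = Rf + Sharpe × σm = 4.8% + 0.1849 × 22.1% = 8.8863%

8.89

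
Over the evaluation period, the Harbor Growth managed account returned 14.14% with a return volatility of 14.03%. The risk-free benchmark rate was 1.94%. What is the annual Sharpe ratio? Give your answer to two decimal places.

Sharpe = (Rp − Rf) / σp = (14.14% − 1.94%) / 14.03% = 12.20% / 14.03% = 0.8696

0.87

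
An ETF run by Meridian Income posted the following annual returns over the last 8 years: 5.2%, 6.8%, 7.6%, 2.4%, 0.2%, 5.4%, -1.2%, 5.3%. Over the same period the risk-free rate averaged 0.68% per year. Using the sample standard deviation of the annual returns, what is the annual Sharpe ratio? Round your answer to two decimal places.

r̄ = (5.2 + 6.8 + 7.6 + 2.4 + 0.2 + 5.4 − 1.2 + 5.3) / 8 = 3.9625%
Σ(r − r̄)² = 69.9188; sample σ = √(69.9188/7) = 3.1604%
Sharpe = (r̄ − rf) / σ = (3.9625 − 0.68) / 3.1604 = 3.2825 / 3.1604 = 1.0386

1.04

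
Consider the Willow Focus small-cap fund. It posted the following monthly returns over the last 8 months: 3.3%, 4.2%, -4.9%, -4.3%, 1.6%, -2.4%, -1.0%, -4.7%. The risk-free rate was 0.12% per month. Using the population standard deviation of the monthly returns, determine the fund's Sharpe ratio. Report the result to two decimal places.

r̄ = (3.3 + 4.2 − 4.9 − 4.3 + 1.6 − 2.4 − 1 − 4.7) / 8 = -8.20 / 8 = -1.0250%
Σ(r − r̄)² = (3.3 − (-1.0250))² + (4.2 − (-1.0250))² + … = 94.0350
σ = √[94.0350 / 8] = 3.4285%
Sharpe = (r̄ − rf) / σ = (-1.0250 − 0.12) / 3.4285 = -1.1450 / 3.4285 = -0.3340

-0.33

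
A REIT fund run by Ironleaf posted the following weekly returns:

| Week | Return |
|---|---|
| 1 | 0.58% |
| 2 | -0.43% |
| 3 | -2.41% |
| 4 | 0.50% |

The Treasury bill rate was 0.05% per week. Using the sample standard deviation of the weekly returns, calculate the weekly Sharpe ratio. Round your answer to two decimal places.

r̄ = (0.58 − 0.43 − 2.41 + 0.5) / 4 = -0.4400%
Σ(r − r̄)² = (0.58 − (-0.4400))² + (-0.43 − (-0.4400))² + … = 5.8050
sample σ = √(5.8050 / 3) = √1.9350 = 1.3910%
Sharpe = (r̄ − rf) / σ = (-0.4400 − 0.05) / 1.3910 = -0.4900 / 1.3910 = -0.3523

-0.35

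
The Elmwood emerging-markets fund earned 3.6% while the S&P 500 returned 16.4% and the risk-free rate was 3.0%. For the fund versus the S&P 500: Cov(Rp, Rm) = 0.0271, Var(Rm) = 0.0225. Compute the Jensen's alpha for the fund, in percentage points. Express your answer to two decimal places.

β = Cov / Var = 0.0271 / 0.0225 = 1.2044
E[R] = Rf + β(Rm − Rf) = 3.0% + 1.2044 × (16.4% − 3.0%) = 19.1390%
α = Rp − E[R] = 3.6% − 19.1390% = -15.5390

-15.54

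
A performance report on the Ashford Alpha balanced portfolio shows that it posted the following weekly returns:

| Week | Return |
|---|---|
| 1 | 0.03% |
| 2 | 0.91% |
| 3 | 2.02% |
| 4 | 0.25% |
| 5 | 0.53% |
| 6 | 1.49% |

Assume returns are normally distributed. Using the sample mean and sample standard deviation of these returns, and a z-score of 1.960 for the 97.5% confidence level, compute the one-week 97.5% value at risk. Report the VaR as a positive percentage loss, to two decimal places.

0.62

μ = (0.03 + 0.91 + 2.02 + 0.25 + 0.53 + 1.49) / 6 = 5.230 / 6 = 0.8717%
Σ(r − μ)² = (0.03 − 0.8717)² + (0.91 − 0.8717)² + (2.02 − 0.8717)² + … = 2.9141
sample σ = √(2.9141 / 5) = √0.5828 = 0.7634%
VaR = −(μ − z·σ) = −(0.8717 − 1.960 × 0.7634) = −(-0.6246) = 0.6246%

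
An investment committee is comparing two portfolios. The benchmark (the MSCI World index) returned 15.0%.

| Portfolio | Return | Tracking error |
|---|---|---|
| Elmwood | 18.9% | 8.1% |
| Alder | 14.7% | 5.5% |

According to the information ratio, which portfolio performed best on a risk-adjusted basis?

Elmwood

Elmwood: IR = (18.9% − 15.0%) / 8.1% = 0.481
Alder: IR = (14.7% − 15.0%) / 5.5% = -0.055
Highest: Elmwood (0.481).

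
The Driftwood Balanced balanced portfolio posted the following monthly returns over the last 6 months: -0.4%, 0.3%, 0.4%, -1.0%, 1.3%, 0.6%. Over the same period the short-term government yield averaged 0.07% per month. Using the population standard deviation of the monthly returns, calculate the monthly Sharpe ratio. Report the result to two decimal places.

0.18

r̄ = (-0.4 + 0.3 + 0.4 − 1 + 1.3 + 0.6) / 6 = 1.20 / 6 = 0.2000%
Σ(r − r̄)² = (-0.4 − 0.2000)² + (0.3 − 0.2000)² + … = 3.2200
population σ = √(3.2200 / 6) = √0.5367 = 0.7326%
Sharpe = (r̄ − rf) / σ = (0.2000 − 0.07) / 0.7326 = 0.1300 / 0.7326 = 0.1775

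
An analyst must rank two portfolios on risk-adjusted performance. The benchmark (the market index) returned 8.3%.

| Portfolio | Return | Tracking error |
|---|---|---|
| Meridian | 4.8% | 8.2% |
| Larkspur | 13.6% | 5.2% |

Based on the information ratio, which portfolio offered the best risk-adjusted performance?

Meridian: IR = (4.8% − 8.3%) / 8.2% = -0.427
Larkspur: IR = (13.6% − 8.3%) / 5.2% = 1.019
Highest: Larkspur (1.019).

Larkspur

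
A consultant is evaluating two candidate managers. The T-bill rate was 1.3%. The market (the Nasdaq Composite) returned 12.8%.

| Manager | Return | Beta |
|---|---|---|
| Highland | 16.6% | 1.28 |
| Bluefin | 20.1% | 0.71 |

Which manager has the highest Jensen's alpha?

Highland: α = 16.6% − [1.3% + 1.28 × (12.8% − 1.3%)] = 0.580
Bluefin: α = 20.1% − [1.3% + 0.71 × (12.8% − 1.3%)] = 10.635
Highest: Bluefin (10.635).

Bluefin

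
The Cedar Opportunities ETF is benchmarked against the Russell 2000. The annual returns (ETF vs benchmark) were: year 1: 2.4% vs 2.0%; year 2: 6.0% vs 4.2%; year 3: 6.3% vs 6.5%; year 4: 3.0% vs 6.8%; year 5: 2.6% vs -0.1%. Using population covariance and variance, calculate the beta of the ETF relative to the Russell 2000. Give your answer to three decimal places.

r̄p = 4.0600%,  r̄m = 3.8800%
Cov = Σ(rp − r̄p)(rm − r̄m) / 5 = 2.4652
Var(rm) = Σ(rm − r̄m)² / 5 = 6.9736
β = Cov / Var = 2.4652 / 6.9736 = 0.3535

0.354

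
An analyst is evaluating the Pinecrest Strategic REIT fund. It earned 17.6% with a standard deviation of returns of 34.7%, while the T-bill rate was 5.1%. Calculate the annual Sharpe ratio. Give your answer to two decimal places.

Sharpe = (Rp − Rf) / σp = (17.6% − 5.1%) / 34.7% = 12.50% / 34.7% = 0.3602

0.36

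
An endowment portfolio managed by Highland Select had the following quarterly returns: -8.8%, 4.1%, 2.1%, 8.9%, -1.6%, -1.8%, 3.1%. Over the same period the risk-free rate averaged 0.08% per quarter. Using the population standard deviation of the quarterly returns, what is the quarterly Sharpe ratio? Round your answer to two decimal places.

r̄ = (-8.8 + 4.1 + 2.1 + 8.9 − 1.6 − 1.8 + 3.1) / 7 = 0.8571%
Σ(r − r̄)² = (-8.8 − 0.8571)² + (4.1 − 0.8571)² + (2.1 − 0.8571)² + … = 188.1371
population σ = √(188.1371 / 7) = √26.8767 = 5.1843%
Sharpe = (r̄ − rf) / σ = (0.8571 − 0.08) / 5.1843 = 0.7771 / 5.1843 = 0.1499

0.15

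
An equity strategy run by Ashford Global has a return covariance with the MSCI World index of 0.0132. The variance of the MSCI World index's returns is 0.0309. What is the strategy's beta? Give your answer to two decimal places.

0.43

β = Cov(Rp, Rm) / Var(Rm) = 0.0132 / 0.0309 = 0.4272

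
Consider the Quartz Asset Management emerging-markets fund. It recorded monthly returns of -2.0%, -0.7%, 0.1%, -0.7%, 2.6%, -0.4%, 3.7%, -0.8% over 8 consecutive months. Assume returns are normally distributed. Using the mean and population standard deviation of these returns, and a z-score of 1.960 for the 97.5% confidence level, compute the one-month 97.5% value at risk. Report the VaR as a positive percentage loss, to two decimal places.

3.30

r̄ = (-2 − 0.7 + 0.1 − 0.7 + 2.6 − 0.4 + 3.7 − 0.8) / 8 = 1.80 / 8 = 0.2250%
Σ(r − r̄)² = (-2 − 0.2250)² + (-0.7 − 0.2250)² + … = 25.8350
population σ = √(25.8350 / 8) = √3.2294 = 1.7971%
VaR = −(r̄ − z·σ) = −(0.2250 − 1.960 × 1.7971) = −(-3.2973) = 3.2973%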